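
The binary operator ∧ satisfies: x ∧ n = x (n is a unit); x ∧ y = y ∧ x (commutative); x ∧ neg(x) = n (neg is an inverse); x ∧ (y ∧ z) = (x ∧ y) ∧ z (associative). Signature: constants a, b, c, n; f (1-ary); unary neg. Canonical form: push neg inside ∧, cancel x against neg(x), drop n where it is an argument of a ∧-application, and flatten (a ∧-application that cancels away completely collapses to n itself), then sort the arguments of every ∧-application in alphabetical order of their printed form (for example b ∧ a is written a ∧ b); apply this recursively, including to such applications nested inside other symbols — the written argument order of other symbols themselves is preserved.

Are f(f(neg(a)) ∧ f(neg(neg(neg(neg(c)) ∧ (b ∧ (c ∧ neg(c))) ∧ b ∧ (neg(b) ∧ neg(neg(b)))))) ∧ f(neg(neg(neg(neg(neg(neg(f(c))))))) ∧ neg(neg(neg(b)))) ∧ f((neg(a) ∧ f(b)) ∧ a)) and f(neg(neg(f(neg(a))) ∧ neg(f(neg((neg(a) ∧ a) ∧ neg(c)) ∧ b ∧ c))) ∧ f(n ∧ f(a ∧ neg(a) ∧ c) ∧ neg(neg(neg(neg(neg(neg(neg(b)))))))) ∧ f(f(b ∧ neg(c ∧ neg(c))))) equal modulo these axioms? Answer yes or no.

Left:  f(f(neg(a)) ∧ f(neg(neg(neg(neg(c)) ∧ (b ∧ (c ∧ neg(c))) ∧ b ∧ (neg(b) ∧ neg(neg(b)))))) ∧ f(neg(neg(neg(neg(neg(neg(f(c))))))) ∧ neg(neg(neg(b)))) ∧ f((neg(a) ∧ f(b)) ∧ a))
  Work inside:  f(neg(a)) ∧ f(neg(neg(neg(neg(c)) ∧ (b ∧ (c ∧ neg(c))) ∧ b ∧ (neg(b) ∧ neg(neg(b)))))) ∧ f(neg(neg(neg(neg(neg(neg(f(c))))))) ∧ neg(neg(neg(b)))) ∧ f((neg(a) ∧ f(b)) ∧ a)
  Push neg inside:  distribute neg over ∧ and collapse double neg
  Combine occurrences:  f(neg(a)) ∧ f(b ∧ b ∧ c) ∧ f(f(c) ∧ neg(b)) ∧ f(f(b))
  Sort arguments:  f(b ∧ b ∧ c) ∧ f(f(b)) ∧ f(f(c) ∧ neg(b)) ∧ f(neg(a))
  Rebuild:  f(f(b ∧ b ∧ c) ∧ f(f(b)) ∧ f(f(c) ∧ neg(b)) ∧ f(neg(a)))
Right:  f(neg(neg(f(neg(a))) ∧ neg(f(neg((neg(a) ∧ a) ∧ neg(c)) ∧ b ∧ c))) ∧ f(n ∧ f(a ∧ neg(a) ∧ c) ∧ neg(neg(neg(neg(neg(neg(neg(b)))))))) ∧ f(f(b ∧ neg(c ∧ neg(c)))))
  Work inside:  neg(neg(f(neg(a))) ∧ neg(f(neg((neg(a) ∧ a) ∧ neg(c)) ∧ b ∧ c))) ∧ f(n ∧ f(a ∧ neg(a) ∧ c) ∧ neg(neg(neg(neg(neg(neg(neg(b)))))))) ∧ f(f(b ∧ neg(c ∧ neg(c))))
  Push neg inside:  distribute neg over ∧ and collapse double neg
  Collect terms:  f(neg(a)) ∧ f(b ∧ c ∧ c) ∧ f(f(c) ∧ neg(b)) ∧ f(f(b))
  Order the arguments:  f(b ∧ c ∧ c) ∧ f(f(b)) ∧ f(f(c) ∧ neg(b)) ∧ f(neg(a))
  Rebuild:  f(f(b ∧ c ∧ c) ∧ f(f(b)) ∧ f(f(c) ∧ neg(b)) ∧ f(neg(a)))

Answer: no — f(f(b ∧ b ∧ c) ∧ f(f(b)) ∧ f(f(c) ∧ neg(b)) ∧ f(neg(a))) vs f(f(b ∧ c ∧ c) ∧ f(f(b)) ∧ f(f(c) ∧ neg(b)) ∧ f(neg(a)))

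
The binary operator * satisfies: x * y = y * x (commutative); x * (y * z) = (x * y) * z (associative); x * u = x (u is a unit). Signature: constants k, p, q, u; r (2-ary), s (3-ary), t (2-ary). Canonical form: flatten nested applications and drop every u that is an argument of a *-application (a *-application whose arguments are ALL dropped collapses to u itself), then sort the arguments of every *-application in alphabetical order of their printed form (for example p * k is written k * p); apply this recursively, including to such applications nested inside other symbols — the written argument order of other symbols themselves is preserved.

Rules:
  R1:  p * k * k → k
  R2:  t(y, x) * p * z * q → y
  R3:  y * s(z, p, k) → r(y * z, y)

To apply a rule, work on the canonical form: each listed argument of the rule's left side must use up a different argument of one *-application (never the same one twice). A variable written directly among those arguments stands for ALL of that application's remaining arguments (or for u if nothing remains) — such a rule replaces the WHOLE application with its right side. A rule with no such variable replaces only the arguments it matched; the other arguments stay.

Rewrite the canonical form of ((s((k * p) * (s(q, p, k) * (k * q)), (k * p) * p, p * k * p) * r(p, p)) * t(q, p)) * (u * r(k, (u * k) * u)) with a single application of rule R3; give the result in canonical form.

Answer: r(k, k) * r(p, p) * s(r(k * k * p * q * q, k * k * p * q), k * p * p, k * p * p) * t(q, p)

Derivation:
Canonical form:  r(k, k) * r(p, p) * s(k * k * p * q * s(q, p, k), k * p * p, k * p * p) * t(q, p)
Apply R3:  consuming s(q, p, k);  y := k * k * p * q, z := q
The variable takes the whole remainder — replace the entire application.
New term:  r(k, k) * r(p, p) * s(r(k * k * p * q * q, k * k * p * q), k * p * p, k * p * p) * t(q, p)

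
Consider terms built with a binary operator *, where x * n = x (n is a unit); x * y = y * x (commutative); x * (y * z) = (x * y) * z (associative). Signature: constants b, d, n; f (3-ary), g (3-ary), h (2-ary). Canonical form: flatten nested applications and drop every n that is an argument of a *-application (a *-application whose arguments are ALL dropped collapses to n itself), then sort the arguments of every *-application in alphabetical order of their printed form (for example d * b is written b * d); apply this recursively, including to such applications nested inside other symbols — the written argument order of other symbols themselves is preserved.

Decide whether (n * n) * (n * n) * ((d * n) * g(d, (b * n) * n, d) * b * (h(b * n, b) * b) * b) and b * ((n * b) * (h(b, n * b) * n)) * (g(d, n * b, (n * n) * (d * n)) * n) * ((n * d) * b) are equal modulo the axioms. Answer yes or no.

Left:  (n * n) * (n * n) * ((d * n) * g(d, (b * n) * n, d) * b * (h(b * n, b) * b) * b)
  Merge nested applications:  n * n * n * n * d * n * g(d, (b * n) * n, d) * b * h(b * n, b) * b * b
  Inside:  g(d, (b * n) * n, d)  →  g(d, b, d)
  Simplify inside:  h(b * n, b)  →  h(b, b)
  Drop the unit:  drop n (×5)
  Sort:  b * b * b * d * g(d, b, d) * h(b, b)
Right:  b * ((n * b) * (h(b, n * b) * n)) * (g(d, n * b, (n * n) * (d * n)) * n) * ((n * d) * b)
  Un-nest:  b * n * b * h(b, n * b) * n * g(d, n * b, (n * n) * (d * n)) * n * n * d * b
  Canonicalize subterm:  h(b, n * b)  →  h(b, b)
  Canonicalize subterm:  g(d, n * b, (n * n) * (d * n))  →  g(d, b, d)
  Units out:  drop n (×4)
  Sort:  b * b * b * d * g(d, b, d) * h(b, b)

Answer: yes — both canonical forms are b * b * b * d * g(d, b, d) * h(b, b)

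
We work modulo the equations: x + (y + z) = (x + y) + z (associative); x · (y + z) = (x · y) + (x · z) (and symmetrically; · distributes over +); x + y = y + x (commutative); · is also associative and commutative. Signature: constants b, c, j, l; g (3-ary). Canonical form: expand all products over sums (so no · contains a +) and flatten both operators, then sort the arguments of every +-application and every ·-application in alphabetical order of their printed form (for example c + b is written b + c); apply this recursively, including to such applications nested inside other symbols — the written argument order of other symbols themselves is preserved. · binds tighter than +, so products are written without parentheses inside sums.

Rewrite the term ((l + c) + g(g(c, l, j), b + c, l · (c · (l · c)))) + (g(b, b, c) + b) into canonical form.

Un-nest:  l + c + g(g(c, l, j), b + c, c · c · l · l) + g(b, b, c) + b
Sort arguments:  b + c + g(b, b, c) + g(g(c, l, j), b + c, c · c · l · l) + l

Answer: b + c + g(b, b, c) + g(g(c, l, j), b + c, c · c · l · l) + l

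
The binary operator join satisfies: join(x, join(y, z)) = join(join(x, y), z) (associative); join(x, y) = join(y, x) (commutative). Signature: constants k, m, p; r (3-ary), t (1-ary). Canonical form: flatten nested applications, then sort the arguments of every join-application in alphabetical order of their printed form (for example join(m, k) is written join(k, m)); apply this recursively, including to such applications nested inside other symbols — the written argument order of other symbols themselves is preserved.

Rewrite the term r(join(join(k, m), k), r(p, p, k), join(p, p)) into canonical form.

Answer: r(join(k, k, m), r(p, p, k), join(p, p))

Derivation:
Work inside:  join(join(k, m), k)
Un-nest:  join(k, m, k)
Sort:  join(k, k, m)
Put back:  r(join(k, k, m), r(p, p, k), join(p, p))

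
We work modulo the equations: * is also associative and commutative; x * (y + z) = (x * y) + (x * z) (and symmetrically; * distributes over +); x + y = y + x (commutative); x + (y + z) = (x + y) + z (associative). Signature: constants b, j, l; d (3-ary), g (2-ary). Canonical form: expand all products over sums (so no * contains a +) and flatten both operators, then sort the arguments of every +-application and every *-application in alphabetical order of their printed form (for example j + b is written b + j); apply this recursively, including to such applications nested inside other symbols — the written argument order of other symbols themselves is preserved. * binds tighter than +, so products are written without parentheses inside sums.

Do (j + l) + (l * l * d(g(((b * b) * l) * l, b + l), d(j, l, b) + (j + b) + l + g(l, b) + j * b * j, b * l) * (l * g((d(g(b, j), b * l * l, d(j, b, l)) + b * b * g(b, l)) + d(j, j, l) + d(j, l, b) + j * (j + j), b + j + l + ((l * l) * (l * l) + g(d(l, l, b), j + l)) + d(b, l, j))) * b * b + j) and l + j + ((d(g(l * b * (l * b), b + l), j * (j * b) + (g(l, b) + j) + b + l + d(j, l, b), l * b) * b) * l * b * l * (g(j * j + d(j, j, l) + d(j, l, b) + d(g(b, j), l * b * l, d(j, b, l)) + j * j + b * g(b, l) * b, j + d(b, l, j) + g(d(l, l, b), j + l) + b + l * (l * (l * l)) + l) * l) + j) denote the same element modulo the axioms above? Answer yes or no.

Answer: yes — both canonical forms are b * b * d(g(b * b * l * l, b + l), b + b * j * j + d(j, l, b) + g(l, b) + j + l, b * l) * g(b * b * g(b, l) + d(g(b, j), b * l * l, d(j, b, l)) + d(j, j, l) + d(j, l, b) + j * j + j * j, b + d(b, l, j) + g(d(l, l, b), j + l) + j + l + l * l * l * l) * l * l * l + j + j + l

Derivation:
Left:  (j + l) + (l * l * d(g(((b * b) * l) * l, b + l), d(j, l, b) + (j + b) + l + g(l, b) + j * b * j, b * l) * (l * g((d(g(b, j), b * l * l, d(j, b, l)) + b * b * g(b, l)) + d(j, j, l) + d(j, l, b) + j * (j + j), b + j + l + ((l * l) * (l * l) + g(d(l, l, b), j + l)) + d(b, l, j))) * b * b + j)
  Distribute:  j + l + b * b * d(g(b * b * l * l, b + l), b + b * j * j + d(j, l, b) + g(l, b) + j + l, b * l) * g(b * b * g(b, l) + d(g(b, j), b * l * l, d(j, b, l)) + d(j, j, l) + d(j, l, b) + j * j + j * j, b + d(b, l, j) + g(d(l, l, b), j + l) + j + l + l * l * l * l) * l * l * l + j
  Sort:  b * b * d(g(b * b * l * l, b + l), b + b * j * j + d(j, l, b) + g(l, b) + j + l, b * l) * g(b * b * g(b, l) + d(g(b, j), b * l * l, d(j, b, l)) + d(j, j, l) + d(j, l, b) + j * j + j * j, b + d(b, l, j) + g(d(l, l, b), j + l) + j + l + l * l * l * l) * l * l * l + j + j + l
Right:  l + j + ((d(g(l * b * (l * b), b + l), j * (j * b) + (g(l, b) + j) + b + l + d(j, l, b), l * b) * b) * l * b * l * (g(j * j + d(j, j, l) + d(j, l, b) + d(g(b, j), l * b * l, d(j, b, l)) + j * j + b * g(b, l) * b, j + d(b, l, j) + g(d(l, l, b), j + l) + b + l * (l * (l * l)) + l) * l) + j)
  Merge nested applications:  l + j + b * b * d(g(b * b * l * l, b + l), b + b * j * j + d(j, l, b) + g(l, b) + j + l, b * l) * g(b * b * g(b, l) + d(g(b, j), b * l * l, d(j, b, l)) + d(j, j, l) + d(j, l, b) + j * j + j * j, b + d(b, l, j) + g(d(l, l, b), j + l) + j + l + l * l * l * l) * l * l * l + j
  Order the arguments:  b * b * d(g(b * b * l * l, b + l), b + b * j * j + d(j, l, b) + g(l, b) + j + l, b * l) * g(b * b * g(b, l) + d(g(b, j), b * l * l, d(j, b, l)) + d(j, j, l) + d(j, l, b) + j * j + j * j, b + d(b, l, j) + g(d(l, l, b), j + l) + j + l + l * l * l * l) * l * l * l + j + j + l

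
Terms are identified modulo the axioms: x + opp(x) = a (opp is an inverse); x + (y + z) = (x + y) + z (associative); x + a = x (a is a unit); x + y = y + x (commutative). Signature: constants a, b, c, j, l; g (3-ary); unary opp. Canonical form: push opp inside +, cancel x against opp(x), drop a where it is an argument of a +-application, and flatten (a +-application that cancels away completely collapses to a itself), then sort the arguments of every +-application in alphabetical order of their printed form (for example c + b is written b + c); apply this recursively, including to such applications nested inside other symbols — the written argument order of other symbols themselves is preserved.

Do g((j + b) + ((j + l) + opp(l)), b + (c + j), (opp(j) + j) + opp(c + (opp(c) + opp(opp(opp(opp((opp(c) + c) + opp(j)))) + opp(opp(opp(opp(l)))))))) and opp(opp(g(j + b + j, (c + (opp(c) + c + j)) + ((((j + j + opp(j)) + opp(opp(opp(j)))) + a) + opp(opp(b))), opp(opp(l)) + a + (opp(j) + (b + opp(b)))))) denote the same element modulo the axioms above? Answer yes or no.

Answer: no — g(b + j + j, b + c + j, j + l) vs g(b + j + j, b + c + j, l + opp(j))

Derivation:
Left:  g((j + b) + ((j + l) + opp(l)), b + (c + j), (opp(j) + j) + opp(c + (opp(c) + opp(opp(opp(opp((opp(c) + c) + opp(j)))) + opp(opp(opp(opp(l))))))))
  Descend into:  (opp(j) + j) + opp(c + (opp(c) + opp(opp(opp(opp((opp(c) + c) + opp(j)))) + opp(opp(opp(opp(l)))))))
  Push opp inside:  distribute opp over + and collapse double opp
  Cancel:  c cancels
  Collect terms:  j + l
  Reassemble:  g(b + j + j, b + c + j, j + l)
Right:  opp(opp(g(j + b + j, (c + (opp(c) + c + j)) + ((((j + j + opp(j)) + opp(opp(opp(j)))) + a) + opp(opp(b))), opp(opp(l)) + a + (opp(j) + (b + opp(b))))))
  Push opp inside:  distribute opp over + and collapse double opp
  Combine occurrences:  g(b + j + j, b + c + j, l + opp(j))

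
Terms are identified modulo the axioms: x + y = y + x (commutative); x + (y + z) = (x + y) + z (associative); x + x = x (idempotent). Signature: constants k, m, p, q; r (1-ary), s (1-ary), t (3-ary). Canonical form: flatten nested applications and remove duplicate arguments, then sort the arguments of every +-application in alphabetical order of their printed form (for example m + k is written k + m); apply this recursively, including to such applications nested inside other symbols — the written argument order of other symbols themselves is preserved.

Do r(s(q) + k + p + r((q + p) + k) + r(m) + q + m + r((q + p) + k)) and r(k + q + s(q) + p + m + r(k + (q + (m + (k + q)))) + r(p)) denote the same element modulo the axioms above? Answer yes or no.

Left:  r(s(q) + k + p + r((q + p) + k) + r(m) + q + m + r((q + p) + k))
  Work inside:  s(q) + k + p + r((q + p) + k) + r(m) + q + m + r((q + p) + k)
  Simplify inside:  r((q + p) + k)  →  r(k + p + q)
  Canonicalize subterm:  r((q + p) + k)  →  r(k + p + q)
  Idempotence:  drop duplicate r(k + p + q)
  Sort:  k + m + p + q + r(k + p + q) + r(m) + s(q)
  Reassemble:  r(k + m + p + q + r(k + p + q) + r(m) + s(q))
Right:  r(k + q + s(q) + p + m + r(k + (q + (m + (k + q)))) + r(p))
  Descend into:  k + q + s(q) + p + m + r(k + (q + (m + (k + q)))) + r(p)
  Canonicalize subterm:  r(k + (q + (m + (k + q))))  →  r(k + m + q)
  Sort arguments:  k + m + p + q + r(k + m + q) + r(p) + s(q)
  Put back:  r(k + m + p + q + r(k + m + q) + r(p) + s(q))

Answer: no — r(k + m + p + q + r(k + p + q) + r(m) + s(q)) vs r(k + m + p + q + r(k + m + q) + r(p) + s(q))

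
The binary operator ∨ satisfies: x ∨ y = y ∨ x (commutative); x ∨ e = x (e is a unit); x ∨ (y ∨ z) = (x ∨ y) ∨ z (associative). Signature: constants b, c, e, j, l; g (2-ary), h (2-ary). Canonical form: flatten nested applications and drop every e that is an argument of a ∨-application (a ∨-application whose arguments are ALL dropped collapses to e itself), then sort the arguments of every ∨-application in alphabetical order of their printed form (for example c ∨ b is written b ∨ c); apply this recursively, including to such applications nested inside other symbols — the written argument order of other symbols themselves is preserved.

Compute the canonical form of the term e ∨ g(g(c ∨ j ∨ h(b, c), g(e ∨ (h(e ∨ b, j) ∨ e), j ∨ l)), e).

Canonicalize subterm:  g(g(c ∨ j ∨ h(b, c), g(e ∨ (h(e ∨ b, j) ∨ e), j ∨ l)), e)  →  g(g(c ∨ h(b, c) ∨ j, g(h(b, j), j ∨ l)), e)
Units out:  drop e
Sort:  g(g(c ∨ h(b, c) ∨ j, g(h(b, j), j ∨ l)), e)

Answer: g(g(c ∨ h(b, c) ∨ j, g(h(b, j), j ∨ l)), e)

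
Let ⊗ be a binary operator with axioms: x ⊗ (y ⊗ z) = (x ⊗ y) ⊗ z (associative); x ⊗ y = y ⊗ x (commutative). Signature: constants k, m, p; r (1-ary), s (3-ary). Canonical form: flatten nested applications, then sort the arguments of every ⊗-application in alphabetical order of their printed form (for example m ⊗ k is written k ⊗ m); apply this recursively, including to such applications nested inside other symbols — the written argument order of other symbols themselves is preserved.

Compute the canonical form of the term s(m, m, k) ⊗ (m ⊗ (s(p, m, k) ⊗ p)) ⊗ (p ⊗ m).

Answer: m ⊗ m ⊗ p ⊗ p ⊗ s(m, m, k) ⊗ s(p, m, k)

Derivation:
Merge nested applications:  s(m, m, k) ⊗ m ⊗ s(p, m, k) ⊗ p ⊗ p ⊗ m
Sort arguments:  m ⊗ m ⊗ p ⊗ p ⊗ s(m, m, k) ⊗ s(p, m, k)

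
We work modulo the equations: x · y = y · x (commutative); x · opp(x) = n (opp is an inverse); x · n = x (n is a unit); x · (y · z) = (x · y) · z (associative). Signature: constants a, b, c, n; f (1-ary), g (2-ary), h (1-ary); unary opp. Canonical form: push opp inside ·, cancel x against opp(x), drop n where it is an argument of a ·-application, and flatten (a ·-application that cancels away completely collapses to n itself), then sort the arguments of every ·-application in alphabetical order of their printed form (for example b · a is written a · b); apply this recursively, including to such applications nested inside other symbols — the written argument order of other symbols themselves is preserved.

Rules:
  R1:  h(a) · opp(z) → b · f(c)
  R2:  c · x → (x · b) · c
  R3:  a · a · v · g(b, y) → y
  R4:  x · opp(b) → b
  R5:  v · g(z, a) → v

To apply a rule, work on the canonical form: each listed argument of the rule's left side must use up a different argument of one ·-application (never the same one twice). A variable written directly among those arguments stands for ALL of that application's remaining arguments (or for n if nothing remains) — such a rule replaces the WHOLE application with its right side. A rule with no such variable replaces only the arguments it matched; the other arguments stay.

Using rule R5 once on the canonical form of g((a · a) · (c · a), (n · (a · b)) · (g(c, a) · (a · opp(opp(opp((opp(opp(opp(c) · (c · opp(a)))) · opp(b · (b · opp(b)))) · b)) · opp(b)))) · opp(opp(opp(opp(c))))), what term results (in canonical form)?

Canonical form:  g(a · a · a · c, a · a · a · b · b · c · g(c, a))
Apply R5:  consuming g(c, a);  v := a · a · a · b · b · c, z := c
The extension variable absorbs all remaining arguments, so the whole application is rewritten.
New term:  g(a · a · a · c, a · a · a · b · b · c)

Answer: g(a · a · a · c, a · a · a · b · b · c)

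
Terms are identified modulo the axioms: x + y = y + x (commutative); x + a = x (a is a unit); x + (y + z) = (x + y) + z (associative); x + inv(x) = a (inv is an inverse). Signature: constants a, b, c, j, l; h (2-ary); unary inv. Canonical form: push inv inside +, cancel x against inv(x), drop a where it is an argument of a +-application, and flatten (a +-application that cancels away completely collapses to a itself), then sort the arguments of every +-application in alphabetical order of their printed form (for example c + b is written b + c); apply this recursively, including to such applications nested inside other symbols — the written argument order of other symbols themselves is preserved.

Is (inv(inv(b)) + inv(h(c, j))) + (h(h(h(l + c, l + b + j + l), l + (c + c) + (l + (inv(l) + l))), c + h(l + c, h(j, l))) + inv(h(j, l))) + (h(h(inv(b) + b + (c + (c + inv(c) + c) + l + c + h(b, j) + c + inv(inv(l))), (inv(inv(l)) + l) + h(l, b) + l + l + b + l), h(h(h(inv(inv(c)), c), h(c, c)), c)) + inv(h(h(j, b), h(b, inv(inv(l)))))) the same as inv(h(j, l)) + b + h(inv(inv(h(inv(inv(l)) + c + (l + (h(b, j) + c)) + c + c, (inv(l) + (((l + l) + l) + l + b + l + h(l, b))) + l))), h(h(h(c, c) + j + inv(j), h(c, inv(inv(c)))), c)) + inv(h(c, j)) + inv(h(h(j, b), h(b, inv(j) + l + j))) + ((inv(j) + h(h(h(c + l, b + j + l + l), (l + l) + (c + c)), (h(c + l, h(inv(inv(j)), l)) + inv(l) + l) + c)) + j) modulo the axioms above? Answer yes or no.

Left:  (inv(inv(b)) + inv(h(c, j))) + (h(h(h(l + c, l + b + j + l), l + (c + c) + (l + (inv(l) + l))), c + h(l + c, h(j, l))) + inv(h(j, l))) + (h(h(inv(b) + b + (c + (c + inv(c) + c) + l + c + h(b, j) + c + inv(inv(l))), (inv(inv(l)) + l) + h(l, b) + l + l + b + l), h(h(h(inv(inv(c)), c), h(c, c)), c)) + inv(h(h(j, b), h(b, inv(inv(l))))))
  Push inv inside:  distribute inv over + and collapse double inv
  Collect:  b + inv(h(c, j)) + h(h(h(c + l, b + j + l + l), c + c + l + l), c + h(c + l, h(j, l))) + inv(h(j, l)) + h(h(c + c + c + c + h(b, j) + l + l, b + h(l, b) + l + l + l + l + l), h(h(h(c, c), h(c, c)), c)) + inv(h(h(j, b), h(b, l)))
  Sort arguments:  b + h(h(c + c + c + c + h(b, j) + l + l, b + h(l, b) + l + l + l + l + l), h(h(h(c, c), h(c, c)), c)) + h(h(h(c + l, b + j + l + l), c + c + l + l), c + h(c + l, h(j, l))) + inv(h(c, j)) + inv(h(h(j, b), h(b, l))) + inv(h(j, l))
Right:  inv(h(j, l)) + b + h(inv(inv(h(inv(inv(l)) + c + (l + (h(b, j) + c)) + c + c, (inv(l) + (((l + l) + l) + l + b + l + h(l, b))) + l))), h(h(h(c, c) + j + inv(j), h(c, inv(inv(c)))), c)) + inv(h(c, j)) + inv(h(h(j, b), h(b, inv(j) + l + j))) + ((inv(j) + h(h(h(c + l, b + j + l + l), (l + l) + (c + c)), (h(c + l, h(inv(inv(j)), l)) + inv(l) + l) + c)) + j)
  Push inv inside:  distribute inv over + and collapse double inv
  Cancel inverse pairs:  j cancels
  Collect:  inv(h(j, l)) + b + h(h(c + c + c + c + h(b, j) + l + l, b + h(l, b) + l + l + l + l + l), h(h(h(c, c), h(c, c)), c)) + inv(h(c, j)) + inv(h(h(j, b), h(b, l))) + h(h(h(c + l, b + j + l + l), c + c + l + l), c + h(c + l, h(j, l)))
  Sort arguments:  b + h(h(c + c + c + c + h(b, j) + l + l, b + h(l, b) + l + l + l + l + l), h(h(h(c, c), h(c, c)), c)) + h(h(h(c + l, b + j + l + l), c + c + l + l), c + h(c + l, h(j, l))) + inv(h(c, j)) + inv(h(h(j, b), h(b, l))) + inv(h(j, l))

Answer: yes — both canonical forms are b + h(h(c + c + c + c + h(b, j) + l + l, b + h(l, b) + l + l + l + l + l), h(h(h(c, c), h(c, c)), c)) + h(h(h(c + l, b + j + l + l), c + c + l + l), c + h(c + l, h(j, l))) + inv(h(c, j)) + inv(h(h(j, b), h(b, l))) + inv(h(j, l))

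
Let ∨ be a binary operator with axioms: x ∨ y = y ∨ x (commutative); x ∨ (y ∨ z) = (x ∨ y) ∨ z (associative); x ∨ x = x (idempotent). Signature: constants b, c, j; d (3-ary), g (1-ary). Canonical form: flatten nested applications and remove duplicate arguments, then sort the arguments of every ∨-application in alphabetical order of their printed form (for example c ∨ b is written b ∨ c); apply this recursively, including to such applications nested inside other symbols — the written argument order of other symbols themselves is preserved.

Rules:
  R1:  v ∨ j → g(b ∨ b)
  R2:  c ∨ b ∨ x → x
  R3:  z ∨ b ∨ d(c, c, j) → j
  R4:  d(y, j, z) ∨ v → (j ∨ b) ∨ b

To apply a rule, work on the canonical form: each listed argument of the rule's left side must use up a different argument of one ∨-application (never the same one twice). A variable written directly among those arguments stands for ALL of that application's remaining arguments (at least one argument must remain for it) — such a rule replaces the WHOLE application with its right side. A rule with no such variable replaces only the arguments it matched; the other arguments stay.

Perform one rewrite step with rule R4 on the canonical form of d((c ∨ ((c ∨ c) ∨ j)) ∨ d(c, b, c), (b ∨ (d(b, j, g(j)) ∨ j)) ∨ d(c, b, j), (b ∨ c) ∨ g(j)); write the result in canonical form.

Canonical form:  d(c ∨ d(c, b, c) ∨ j, b ∨ d(b, j, g(j)) ∨ d(c, b, j) ∨ j, b ∨ c ∨ g(j))
Match R4:  consume d(b, j, g(j));  v := b ∨ d(c, b, j) ∨ j, y := b, z := g(j)
Every leftover argument binds to the variable; the entire application is replaced.
New term:  d(c ∨ d(c, b, c) ∨ j, b ∨ j, b ∨ c ∨ g(j))

Answer: d(c ∨ d(c, b, c) ∨ j, b ∨ j, b ∨ c ∨ g(j))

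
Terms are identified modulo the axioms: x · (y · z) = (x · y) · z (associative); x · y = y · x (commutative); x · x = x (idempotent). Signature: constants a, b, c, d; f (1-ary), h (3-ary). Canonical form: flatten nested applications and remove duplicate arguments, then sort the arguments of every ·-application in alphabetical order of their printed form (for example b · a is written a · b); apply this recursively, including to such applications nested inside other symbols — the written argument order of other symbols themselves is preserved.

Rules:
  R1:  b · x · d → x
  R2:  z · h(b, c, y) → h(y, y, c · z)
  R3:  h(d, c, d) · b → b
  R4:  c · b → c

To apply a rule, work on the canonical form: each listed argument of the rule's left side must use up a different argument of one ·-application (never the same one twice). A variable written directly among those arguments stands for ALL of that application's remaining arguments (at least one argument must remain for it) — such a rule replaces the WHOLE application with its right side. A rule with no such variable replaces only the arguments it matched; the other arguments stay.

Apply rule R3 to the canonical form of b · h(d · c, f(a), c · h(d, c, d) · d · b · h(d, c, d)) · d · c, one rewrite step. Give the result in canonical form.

Answer: b · c · d · h(c · d, f(a), b · c · d)

Derivation:
Canonical form:  b · c · d · h(c · d, f(a), b · c · d · h(d, c, d))
Apply R3:  consuming b, h(d, c, d)
Giving:  b · c · d · h(c · d, f(a), b · c · d)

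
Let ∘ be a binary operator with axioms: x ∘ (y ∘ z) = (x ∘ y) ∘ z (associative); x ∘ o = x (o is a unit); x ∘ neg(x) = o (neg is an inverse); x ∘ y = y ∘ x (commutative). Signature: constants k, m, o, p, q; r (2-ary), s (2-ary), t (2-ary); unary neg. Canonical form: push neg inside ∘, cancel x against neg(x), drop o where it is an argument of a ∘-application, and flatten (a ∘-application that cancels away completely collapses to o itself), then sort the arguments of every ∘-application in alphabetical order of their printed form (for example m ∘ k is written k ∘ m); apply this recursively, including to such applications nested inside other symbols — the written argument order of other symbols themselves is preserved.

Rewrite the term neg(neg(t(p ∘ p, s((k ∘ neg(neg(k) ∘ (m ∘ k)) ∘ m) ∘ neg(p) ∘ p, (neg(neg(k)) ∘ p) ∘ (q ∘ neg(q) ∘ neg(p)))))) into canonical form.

Push neg inside:  distribute neg over ∘ and collapse double neg
Combine occurrences:  t(p ∘ p, s(k, k))

Answer: t(p ∘ p, s(k, k))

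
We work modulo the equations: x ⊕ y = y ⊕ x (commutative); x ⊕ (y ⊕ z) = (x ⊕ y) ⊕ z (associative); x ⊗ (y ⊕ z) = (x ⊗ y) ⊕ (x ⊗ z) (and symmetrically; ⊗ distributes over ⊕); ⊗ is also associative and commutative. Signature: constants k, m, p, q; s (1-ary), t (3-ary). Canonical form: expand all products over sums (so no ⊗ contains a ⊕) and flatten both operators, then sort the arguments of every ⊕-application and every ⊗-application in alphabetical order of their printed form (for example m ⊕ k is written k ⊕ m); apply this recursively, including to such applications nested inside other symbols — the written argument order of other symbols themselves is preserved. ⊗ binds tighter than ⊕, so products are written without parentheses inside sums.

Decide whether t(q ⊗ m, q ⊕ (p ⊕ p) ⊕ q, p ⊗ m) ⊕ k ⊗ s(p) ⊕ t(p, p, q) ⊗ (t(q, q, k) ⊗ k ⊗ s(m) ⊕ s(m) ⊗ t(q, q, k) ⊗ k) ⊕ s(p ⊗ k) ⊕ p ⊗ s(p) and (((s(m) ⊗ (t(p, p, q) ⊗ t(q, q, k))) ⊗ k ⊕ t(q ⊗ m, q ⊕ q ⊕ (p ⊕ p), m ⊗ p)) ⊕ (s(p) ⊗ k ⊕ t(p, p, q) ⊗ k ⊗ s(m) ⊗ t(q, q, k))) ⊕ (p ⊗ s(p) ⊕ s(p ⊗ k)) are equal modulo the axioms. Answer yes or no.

Left:  t(q ⊗ m, q ⊕ (p ⊕ p) ⊕ q, p ⊗ m) ⊕ k ⊗ s(p) ⊕ t(p, p, q) ⊗ (t(q, q, k) ⊗ k ⊗ s(m) ⊕ s(m) ⊗ t(q, q, k) ⊗ k) ⊕ s(p ⊗ k) ⊕ p ⊗ s(p)
  Expand:  t(m ⊗ q, p ⊕ p ⊕ q ⊕ q, m ⊗ p) ⊕ k ⊗ s(p) ⊕ k ⊗ s(m) ⊗ t(p, p, q) ⊗ t(q, q, k) ⊕ k ⊗ s(m) ⊗ t(p, p, q) ⊗ t(q, q, k) ⊕ s(k ⊗ p) ⊕ p ⊗ s(p)
  Order the arguments:  k ⊗ s(m) ⊗ t(p, p, q) ⊗ t(q, q, k) ⊕ k ⊗ s(m) ⊗ t(p, p, q) ⊗ t(q, q, k) ⊕ k ⊗ s(p) ⊕ p ⊗ s(p) ⊕ s(k ⊗ p) ⊕ t(m ⊗ q, p ⊕ p ⊕ q ⊕ q, m ⊗ p)
Right:  (((s(m) ⊗ (t(p, p, q) ⊗ t(q, q, k))) ⊗ k ⊕ t(q ⊗ m, q ⊕ q ⊕ (p ⊕ p), m ⊗ p)) ⊕ (s(p) ⊗ k ⊕ t(p, p, q) ⊗ k ⊗ s(m) ⊗ t(q, q, k))) ⊕ (p ⊗ s(p) ⊕ s(p ⊗ k))
  Flatten:  k ⊗ s(m) ⊗ t(p, p, q) ⊗ t(q, q, k) ⊕ t(m ⊗ q, p ⊕ p ⊕ q ⊕ q, m ⊗ p) ⊕ k ⊗ s(p) ⊕ k ⊗ s(m) ⊗ t(p, p, q) ⊗ t(q, q, k) ⊕ p ⊗ s(p) ⊕ s(k ⊗ p)
  Sort arguments:  k ⊗ s(m) ⊗ t(p, p, q) ⊗ t(q, q, k) ⊕ k ⊗ s(m) ⊗ t(p, p, q) ⊗ t(q, q, k) ⊕ k ⊗ s(p) ⊕ p ⊗ s(p) ⊕ s(k ⊗ p) ⊕ t(m ⊗ q, p ⊕ p ⊕ q ⊕ q, m ⊗ p)

Answer: yes — both canonical forms are k ⊗ s(m) ⊗ t(p, p, q) ⊗ t(q, q, k) ⊕ k ⊗ s(m) ⊗ t(p, p, q) ⊗ t(q, q, k) ⊕ k ⊗ s(p) ⊕ p ⊗ s(p) ⊕ s(k ⊗ p) ⊕ t(m ⊗ q, p ⊕ p ⊕ q ⊕ q, m ⊗ p)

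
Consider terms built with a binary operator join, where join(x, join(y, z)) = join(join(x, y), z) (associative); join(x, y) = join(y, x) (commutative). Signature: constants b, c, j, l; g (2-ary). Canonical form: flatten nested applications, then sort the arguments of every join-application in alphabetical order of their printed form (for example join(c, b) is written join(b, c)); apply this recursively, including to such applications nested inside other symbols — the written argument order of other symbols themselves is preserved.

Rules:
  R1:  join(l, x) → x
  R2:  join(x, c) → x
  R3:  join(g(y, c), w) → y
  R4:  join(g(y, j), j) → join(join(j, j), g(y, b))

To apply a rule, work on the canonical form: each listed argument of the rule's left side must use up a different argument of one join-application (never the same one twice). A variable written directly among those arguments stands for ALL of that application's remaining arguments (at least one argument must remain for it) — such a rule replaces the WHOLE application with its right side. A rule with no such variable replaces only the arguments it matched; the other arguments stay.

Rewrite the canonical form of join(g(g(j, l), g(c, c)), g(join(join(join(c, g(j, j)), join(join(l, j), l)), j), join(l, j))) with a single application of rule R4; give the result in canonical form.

Canonical form:  join(g(g(j, l), g(c, c)), g(join(c, g(j, j), j, j, l, l), join(j, l)))
Apply R4:  consuming g(j, j), j;  y := j
Giving:  join(g(g(j, l), g(c, c)), g(join(c, g(j, b), j, j, j, l, l), join(j, l)))

Answer: join(g(g(j, l), g(c, c)), g(join(c, g(j, b), j, j, j, l, l), join(j, l)))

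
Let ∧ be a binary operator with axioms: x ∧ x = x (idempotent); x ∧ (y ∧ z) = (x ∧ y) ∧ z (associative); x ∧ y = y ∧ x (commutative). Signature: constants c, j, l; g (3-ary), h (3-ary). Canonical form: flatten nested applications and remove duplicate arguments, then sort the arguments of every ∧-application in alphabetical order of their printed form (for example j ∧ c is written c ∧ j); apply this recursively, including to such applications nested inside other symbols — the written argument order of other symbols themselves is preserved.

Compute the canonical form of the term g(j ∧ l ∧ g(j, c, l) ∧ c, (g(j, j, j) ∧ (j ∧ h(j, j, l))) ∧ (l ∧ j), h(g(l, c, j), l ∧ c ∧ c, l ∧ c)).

Focus inside:  (g(j, j, j) ∧ (j ∧ h(j, j, l))) ∧ (l ∧ j)
Flatten:  g(j, j, j) ∧ j ∧ h(j, j, l) ∧ l ∧ j
Drop duplicates:  drop duplicate j
Order the arguments:  g(j, j, j) ∧ h(j, j, l) ∧ j ∧ l
Rebuild:  g(c ∧ g(j, c, l) ∧ j ∧ l, g(j, j, j) ∧ h(j, j, l) ∧ j ∧ l, h(g(l, c, j), c ∧ l, c ∧ l))

Answer: g(c ∧ g(j, c, l) ∧ j ∧ l, g(j, j, j) ∧ h(j, j, l) ∧ j ∧ l, h(g(l, c, j), c ∧ l, c ∧ l))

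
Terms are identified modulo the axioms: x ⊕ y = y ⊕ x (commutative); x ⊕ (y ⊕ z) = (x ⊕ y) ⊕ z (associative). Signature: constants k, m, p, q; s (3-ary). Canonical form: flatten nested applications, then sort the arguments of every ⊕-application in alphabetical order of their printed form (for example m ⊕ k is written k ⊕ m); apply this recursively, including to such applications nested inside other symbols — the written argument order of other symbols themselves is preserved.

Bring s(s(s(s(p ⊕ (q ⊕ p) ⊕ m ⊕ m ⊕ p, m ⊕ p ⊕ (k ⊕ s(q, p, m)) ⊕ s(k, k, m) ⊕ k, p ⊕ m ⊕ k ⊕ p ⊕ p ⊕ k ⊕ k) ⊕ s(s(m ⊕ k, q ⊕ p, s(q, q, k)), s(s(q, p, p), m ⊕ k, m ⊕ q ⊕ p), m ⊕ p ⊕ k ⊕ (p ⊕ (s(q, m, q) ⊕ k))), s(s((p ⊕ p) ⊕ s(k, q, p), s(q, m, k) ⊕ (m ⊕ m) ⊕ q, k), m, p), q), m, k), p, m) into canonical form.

Answer: s(s(s(s(m ⊕ m ⊕ p ⊕ p ⊕ p ⊕ q, k ⊕ k ⊕ m ⊕ p ⊕ s(k, k, m) ⊕ s(q, p, m), k ⊕ k ⊕ k ⊕ m ⊕ p ⊕ p ⊕ p) ⊕ s(s(k ⊕ m, p ⊕ q, s(q, q, k)), s(s(q, p, p), k ⊕ m, m ⊕ p ⊕ q), k ⊕ k ⊕ m ⊕ p ⊕ p ⊕ s(q, m, q)), s(s(p ⊕ p ⊕ s(k, q, p), m ⊕ m ⊕ q ⊕ s(q, m, k), k), m, p), q), m, k), p, m)

Derivation:
Work inside:  s(p ⊕ (q ⊕ p) ⊕ m ⊕ m ⊕ p, m ⊕ p ⊕ (k ⊕ s(q, p, m)) ⊕ s(k, k, m) ⊕ k, p ⊕ m ⊕ k ⊕ p ⊕ p ⊕ k ⊕ k) ⊕ s(s(m ⊕ k, q ⊕ p, s(q, q, k)), s(s(q, p, p), m ⊕ k, m ⊕ q ⊕ p), m ⊕ p ⊕ k ⊕ (p ⊕ (s(q, m, q) ⊕ k)))
Simplify inside:  s(p ⊕ (q ⊕ p) ⊕ m ⊕ m ⊕ p, m ⊕ p ⊕ (k ⊕ s(q, p, m)) ⊕ s(k, k, m) ⊕ k, p ⊕ m ⊕ k ⊕ p ⊕ p ⊕ k ⊕ k)  →  s(m ⊕ m ⊕ p ⊕ p ⊕ p ⊕ q, k ⊕ k ⊕ m ⊕ p ⊕ s(k, k, m) ⊕ s(q, p, m), k ⊕ k ⊕ k ⊕ m ⊕ p ⊕ p ⊕ p)
Inside:  s(s(m ⊕ k, q ⊕ p, s(q, q, k)), s(s(q, p, p), m ⊕ k, m ⊕ q ⊕ p), m ⊕ p ⊕ k ⊕ (p ⊕ (s(q, m, q) ⊕ k)))  →  s(s(k ⊕ m, p ⊕ q, s(q, q, k)), s(s(q, p, p), k ⊕ m, m ⊕ p ⊕ q), k ⊕ k ⊕ m ⊕ p ⊕ p ⊕ s(q, m, q))
Sort arguments:  s(m ⊕ m ⊕ p ⊕ p ⊕ p ⊕ q, k ⊕ k ⊕ m ⊕ p ⊕ s(k, k, m) ⊕ s(q, p, m), k ⊕ k ⊕ k ⊕ m ⊕ p ⊕ p ⊕ p) ⊕ s(s(k ⊕ m, p ⊕ q, s(q, q, k)), s(s(q, p, p), k ⊕ m, m ⊕ p ⊕ q), k ⊕ k ⊕ m ⊕ p ⊕ p ⊕ s(q, m, q))
Rebuild:  s(s(s(s(m ⊕ m ⊕ p ⊕ p ⊕ p ⊕ q, k ⊕ k ⊕ m ⊕ p ⊕ s(k, k, m) ⊕ s(q, p, m), k ⊕ k ⊕ k ⊕ m ⊕ p ⊕ p ⊕ p) ⊕ s(s(k ⊕ m, p ⊕ q, s(q, q, k)), s(s(q, p, p), k ⊕ m, m ⊕ p ⊕ q), k ⊕ k ⊕ m ⊕ p ⊕ p ⊕ s(q, m, q)), s(s(p ⊕ p ⊕ s(k, q, p), m ⊕ m ⊕ q ⊕ s(q, m, k), k), m, p), q), m, k), p, m)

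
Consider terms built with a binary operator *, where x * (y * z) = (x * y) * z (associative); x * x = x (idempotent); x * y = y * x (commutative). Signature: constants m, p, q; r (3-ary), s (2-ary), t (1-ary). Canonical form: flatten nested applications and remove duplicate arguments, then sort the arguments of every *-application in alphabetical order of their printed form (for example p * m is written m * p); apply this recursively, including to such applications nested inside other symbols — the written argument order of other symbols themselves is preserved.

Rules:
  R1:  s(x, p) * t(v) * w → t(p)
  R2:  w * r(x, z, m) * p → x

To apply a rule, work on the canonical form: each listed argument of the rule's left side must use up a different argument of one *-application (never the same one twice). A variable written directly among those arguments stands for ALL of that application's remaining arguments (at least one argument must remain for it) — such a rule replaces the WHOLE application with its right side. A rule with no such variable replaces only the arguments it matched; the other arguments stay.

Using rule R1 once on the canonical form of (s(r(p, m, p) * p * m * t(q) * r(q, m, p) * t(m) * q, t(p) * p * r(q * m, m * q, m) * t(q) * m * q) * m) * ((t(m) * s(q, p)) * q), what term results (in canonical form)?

Answer: t(p)

Derivation:
Canonical form:  m * q * s(m * p * q * r(p, m, p) * r(q, m, p) * t(m) * t(q), m * p * q * r(m * q, m * q, m) * t(p) * t(q)) * s(q, p) * t(m)
R1 matches:  uses s(q, p), t(m);  v := m, w := m * q * s(m * p * q * r(p, m, p) * r(q, m, p) * t(m) * t(q), m * p * q * r(m * q, m * q, m) * t(p) * t(q)), x := q
The extension variable absorbs all remaining arguments, so the whole application is rewritten.
New term:  t(p)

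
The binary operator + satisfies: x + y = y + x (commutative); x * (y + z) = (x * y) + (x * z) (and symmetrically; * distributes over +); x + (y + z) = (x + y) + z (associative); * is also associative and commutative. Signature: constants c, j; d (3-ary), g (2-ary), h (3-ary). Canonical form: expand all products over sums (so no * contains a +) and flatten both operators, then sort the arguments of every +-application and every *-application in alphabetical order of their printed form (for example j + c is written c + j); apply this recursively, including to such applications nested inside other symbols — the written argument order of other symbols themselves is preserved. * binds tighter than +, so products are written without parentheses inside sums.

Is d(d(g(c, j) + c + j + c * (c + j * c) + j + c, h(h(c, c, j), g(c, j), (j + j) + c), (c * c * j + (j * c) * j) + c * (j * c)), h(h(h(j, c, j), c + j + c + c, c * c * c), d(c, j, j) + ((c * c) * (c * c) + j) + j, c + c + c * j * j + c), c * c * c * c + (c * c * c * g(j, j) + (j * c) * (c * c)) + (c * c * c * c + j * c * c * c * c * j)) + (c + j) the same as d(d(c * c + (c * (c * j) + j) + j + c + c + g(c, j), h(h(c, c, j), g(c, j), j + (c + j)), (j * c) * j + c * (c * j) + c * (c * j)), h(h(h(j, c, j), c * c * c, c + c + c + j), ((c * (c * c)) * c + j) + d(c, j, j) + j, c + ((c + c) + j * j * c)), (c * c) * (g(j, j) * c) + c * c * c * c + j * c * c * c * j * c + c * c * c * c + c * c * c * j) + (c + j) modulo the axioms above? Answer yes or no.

Answer: no — c + d(d(c + c + c * c + c * c * j + g(c, j) + j + j, h(h(c, c, j), g(c, j), c + j + j), c * c * j + c * c * j + c * j * j), h(h(h(j, c, j), c + c + c + j, c * c * c), c * c * c * c + d(c, j, j) + j + j, c + c + c + c * j * j), c * c * c * c + c * c * c * c + c * c * c * c * j * j + c * c * c * g(j, j) + c * c * c * j) + j vs c + d(d(c + c + c * c + c * c * j + g(c, j) + j + j, h(h(c, c, j), g(c, j), c + j + j), c * c * j + c * c * j + c * j * j), h(h(h(j, c, j), c * c * c, c + c + c + j), c * c * c * c + d(c, j, j) + j + j, c + c + c + c * j * j), c * c * c * c + c * c * c * c + c * c * c * c * j * j + c * c * c * g(j, j) + c * c * c * j) + j

Derivation:
Left:  d(d(g(c, j) + c + j + c * (c + j * c) + j + c, h(h(c, c, j), g(c, j), (j + j) + c), (c * c * j + (j * c) * j) + c * (j * c)), h(h(h(j, c, j), c + j + c + c, c * c * c), d(c, j, j) + ((c * c) * (c * c) + j) + j, c + c + c * j * j + c), c * c * c * c + (c * c * c * g(j, j) + (j * c) * (c * c)) + (c * c * c * c + j * c * c * c * c * j)) + (c + j)
  Expand products over sums:  d(d(c + c + c * c + c * c * j + g(c, j) + j + j, h(h(c, c, j), g(c, j), c + j + j), c * c * j + c * c * j + c * j * j), h(h(h(j, c, j), c + c + c + j, c * c * c), c * c * c * c + d(c, j, j) + j + j, c + c + c + c * j * j), c * c * c * c + c * c * c * c + c * c * c * c * j * j + c * c * c * g(j, j) + c * c * c * j) + c + j
  Sort arguments:  c + d(d(c + c + c * c + c * c * j + g(c, j) + j + j, h(h(c, c, j), g(c, j), c + j + j), c * c * j + c * c * j + c * j * j), h(h(h(j, c, j), c + c + c + j, c * c * c), c * c * c * c + d(c, j, j) + j + j, c + c + c + c * j * j), c * c * c * c + c * c * c * c + c * c * c * c * j * j + c * c * c * g(j, j) + c * c * c * j) + j
Right:  d(d(c * c + (c * (c * j) + j) + j + c + c + g(c, j), h(h(c, c, j), g(c, j), j + (c + j)), (j * c) * j + c * (c * j) + c * (c * j)), h(h(h(j, c, j), c * c * c, c + c + c + j), ((c * (c * c)) * c + j) + d(c, j, j) + j, c + ((c + c) + j * j * c)), (c * c) * (g(j, j) * c) + c * c * c * c + j * c * c * c * j * c + c * c * c * c + c * c * c * j) + (c + j)
  Flatten:  d(d(c + c + c * c + c * c * j + g(c, j) + j + j, h(h(c, c, j), g(c, j), c + j + j), c * c * j + c * c * j + c * j * j), h(h(h(j, c, j), c * c * c, c + c + c + j), c * c * c * c + d(c, j, j) + j + j, c + c + c + c * j * j), c * c * c * c + c * c * c * c + c * c * c * c * j * j + c * c * c * g(j, j) + c * c * c * j) + c + j
  Order the arguments:  c + d(d(c + c + c * c + c * c * j + g(c, j) + j + j, h(h(c, c, j), g(c, j), c + j + j), c * c * j + c * c * j + c * j * j), h(h(h(j, c, j), c * c * c, c + c + c + j), c * c * c * c + d(c, j, j) + j + j, c + c + c + c * j * j), c * c * c * c + c * c * c * c + c * c * c * c * j * j + c * c * c * g(j, j) + c * c * c * j) + j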